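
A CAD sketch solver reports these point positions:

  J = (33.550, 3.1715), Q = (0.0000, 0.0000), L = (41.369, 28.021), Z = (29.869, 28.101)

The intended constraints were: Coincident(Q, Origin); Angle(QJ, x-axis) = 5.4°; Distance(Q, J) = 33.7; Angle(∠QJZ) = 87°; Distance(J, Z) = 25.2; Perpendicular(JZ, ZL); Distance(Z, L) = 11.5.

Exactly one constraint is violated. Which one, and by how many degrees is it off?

Perpendicular(JZ, ZL) — off by 8.80°.

Q = (0.00, 0.00) ✓; QJ at 5.400° ✓; |QJ| = 33.70 ✓; ∠QJZ = 87.00° ✓; |JZ| = 25.20 ✓; ∠(JZ, ZL) = 98.80° ✗; |ZL| = 11.50 ✓.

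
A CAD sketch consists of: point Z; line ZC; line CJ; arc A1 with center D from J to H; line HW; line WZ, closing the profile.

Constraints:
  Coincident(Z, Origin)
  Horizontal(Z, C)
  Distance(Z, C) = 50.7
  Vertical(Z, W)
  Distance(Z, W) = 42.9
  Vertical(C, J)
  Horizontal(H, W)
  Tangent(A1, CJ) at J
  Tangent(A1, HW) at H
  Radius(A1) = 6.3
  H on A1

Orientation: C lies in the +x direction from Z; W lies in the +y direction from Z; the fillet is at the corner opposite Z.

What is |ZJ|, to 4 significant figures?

62.53

The virtual corner opposite Z is at (50.70, 42.90). Tangency of A1 to CJ means the radius DJ is perpendicular to CJ and A1 meets HW tangentially, so DH is at right angles to HW, with radius 6.3, so the center D sits 6.3 in from both sides at D = (44.40, 36.60). That places the tangent points at J = (50.70, 36.60) on CJ and H = (44.40, 42.90) on HW. Then |ZJ| = |J − Z| = 62.53.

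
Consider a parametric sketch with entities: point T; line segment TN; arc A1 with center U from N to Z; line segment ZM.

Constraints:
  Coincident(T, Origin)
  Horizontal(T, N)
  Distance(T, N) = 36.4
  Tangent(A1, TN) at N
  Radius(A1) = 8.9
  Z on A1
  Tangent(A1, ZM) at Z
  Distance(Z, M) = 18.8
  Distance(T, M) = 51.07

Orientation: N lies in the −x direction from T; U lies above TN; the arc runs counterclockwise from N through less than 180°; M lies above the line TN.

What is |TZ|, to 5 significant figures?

33.177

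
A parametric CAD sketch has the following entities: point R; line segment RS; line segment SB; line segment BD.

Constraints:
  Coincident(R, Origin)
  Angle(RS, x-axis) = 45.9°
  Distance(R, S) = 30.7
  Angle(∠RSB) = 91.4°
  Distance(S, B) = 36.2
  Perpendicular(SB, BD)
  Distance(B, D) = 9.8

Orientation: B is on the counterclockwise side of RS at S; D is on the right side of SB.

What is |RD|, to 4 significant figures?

54.82

R is at the origin; RS runs at 45.9° with length 30.7, so S = 30.7·(cos 45.9°, sin 45.9°) = (21.36, 22.05). ∠RSB = 91.4°, so SB runs at 45.9° + (180° − 91.4°) = 134.5° from the x-axis; with |SB| = 36.2, B = S + 36.2·(cos 134.5°, sin 134.5°) = (-4.008, 47.87). SB is perpendicular to BD; with |BD| = 9.8 on the right of SB, D = B + 9.8·(0.7133, 0.7009) = (2.981, 54.74). Then |RD| = |D − R| = 54.82.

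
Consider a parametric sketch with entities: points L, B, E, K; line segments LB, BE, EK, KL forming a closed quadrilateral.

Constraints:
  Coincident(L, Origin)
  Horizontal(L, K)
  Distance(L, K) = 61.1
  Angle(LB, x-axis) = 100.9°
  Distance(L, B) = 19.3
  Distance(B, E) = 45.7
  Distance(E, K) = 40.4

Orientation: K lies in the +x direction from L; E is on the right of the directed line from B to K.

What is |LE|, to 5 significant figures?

29.841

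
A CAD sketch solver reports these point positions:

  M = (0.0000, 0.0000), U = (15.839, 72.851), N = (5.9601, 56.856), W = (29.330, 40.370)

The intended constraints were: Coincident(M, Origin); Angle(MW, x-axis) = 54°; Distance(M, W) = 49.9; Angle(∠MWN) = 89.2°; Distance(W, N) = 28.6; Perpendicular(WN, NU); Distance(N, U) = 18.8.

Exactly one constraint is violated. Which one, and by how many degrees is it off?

Perpendicular(WN, NU) — off by 3.50°.

M = (0.00, 0.00) ✓; MW at 54.00° ✓; |MW| = 49.90 ✓; ∠MWN = 89.20° ✓; |WN| = 28.60 ✓; ∠(WN, NU) = 86.50° ✗; |NU| = 18.80 ✓.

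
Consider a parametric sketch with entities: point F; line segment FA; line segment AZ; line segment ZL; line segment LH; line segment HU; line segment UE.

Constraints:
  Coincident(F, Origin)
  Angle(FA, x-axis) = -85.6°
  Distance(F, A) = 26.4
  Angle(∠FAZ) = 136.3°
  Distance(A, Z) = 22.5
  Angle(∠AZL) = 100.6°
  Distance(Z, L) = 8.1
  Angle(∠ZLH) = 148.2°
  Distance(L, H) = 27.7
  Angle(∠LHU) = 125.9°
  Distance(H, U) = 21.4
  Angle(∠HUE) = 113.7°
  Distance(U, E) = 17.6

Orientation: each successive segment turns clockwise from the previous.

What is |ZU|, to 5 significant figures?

48.910

F is at the origin; FA runs at -85.6° with length 26.4, so A = (2.0254, -26.322). ∠FAZ = 136.3° gives AZ at -129.30° from the x-axis; with |AZ| = 22.5, Z = (-12.226, -43.734). ∠AZL = 100.6° gives ZL at 151.30° from the x-axis; with |ZL| = 8.1, L = (-19.331, -39.844). ∠ZLH = 148.2° gives LH at 119.50° from the x-axis; with |LH| = 27.7, H = (-32.971, -15.735). ∠LHU = 125.9° gives HU at 65.400° from the x-axis; with |HU| = 21.4, U = (-24.062, 3.7227). Then |ZU| = |U − Z| = 48.910.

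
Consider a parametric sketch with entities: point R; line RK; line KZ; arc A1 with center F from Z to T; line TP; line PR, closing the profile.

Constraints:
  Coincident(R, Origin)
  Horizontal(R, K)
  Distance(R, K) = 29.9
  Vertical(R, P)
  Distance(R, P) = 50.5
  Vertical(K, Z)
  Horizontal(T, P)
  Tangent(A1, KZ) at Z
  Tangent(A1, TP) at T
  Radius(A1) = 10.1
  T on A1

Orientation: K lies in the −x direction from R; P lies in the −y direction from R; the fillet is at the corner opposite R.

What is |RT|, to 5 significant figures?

54.243

The virtual corner opposite R is at (-29.900, -50.500). A1 meets KZ tangentially, so FZ is at right angles to KZ and since A1 is tangent to TP there, FT ⟂ TP, with radius 10.1, so the center F sits 10.1 in from both sides at F = (-19.800, -40.400). That places the tangent points at Z = (-29.900, -40.400) on KZ and T = (-19.800, -50.500) on TP. Then |RT| = |T − R| = 54.243.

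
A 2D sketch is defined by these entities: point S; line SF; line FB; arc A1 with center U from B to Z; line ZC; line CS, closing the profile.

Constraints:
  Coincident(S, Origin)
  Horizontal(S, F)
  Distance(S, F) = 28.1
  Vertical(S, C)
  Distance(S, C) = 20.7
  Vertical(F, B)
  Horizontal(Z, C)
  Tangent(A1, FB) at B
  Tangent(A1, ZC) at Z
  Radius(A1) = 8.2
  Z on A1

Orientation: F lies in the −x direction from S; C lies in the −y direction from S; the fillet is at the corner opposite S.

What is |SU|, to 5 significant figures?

23.500

S is at the origin; S and F share the same y with |SF| = 28.1 and F on the −x side, so F = (-28.100, 0.0000). S and C share the same x with |SC| = 20.7 and C on the −y side, so C = (0.0000, -20.700). The virtual corner opposite S is at (-28.100, -20.700). Tangency of A1 to FB means the radius UB is perpendicular to FB and since A1 is tangent to ZC there, UZ ⟂ ZC, with radius 8.2, so the center U sits 8.2 in from both sides at U = (-19.900, -12.500). Then |SU| = |U − S| = 23.500.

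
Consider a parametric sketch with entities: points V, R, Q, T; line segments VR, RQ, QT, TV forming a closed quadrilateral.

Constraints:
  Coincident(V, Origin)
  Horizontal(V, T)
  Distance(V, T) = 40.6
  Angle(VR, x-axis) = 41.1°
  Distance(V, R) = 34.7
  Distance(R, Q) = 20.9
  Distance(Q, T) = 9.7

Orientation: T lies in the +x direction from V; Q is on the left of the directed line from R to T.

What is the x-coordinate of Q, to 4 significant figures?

42.30

Checks: |RQ| = 20.90 ✓; |QT| = 9.700 ✓.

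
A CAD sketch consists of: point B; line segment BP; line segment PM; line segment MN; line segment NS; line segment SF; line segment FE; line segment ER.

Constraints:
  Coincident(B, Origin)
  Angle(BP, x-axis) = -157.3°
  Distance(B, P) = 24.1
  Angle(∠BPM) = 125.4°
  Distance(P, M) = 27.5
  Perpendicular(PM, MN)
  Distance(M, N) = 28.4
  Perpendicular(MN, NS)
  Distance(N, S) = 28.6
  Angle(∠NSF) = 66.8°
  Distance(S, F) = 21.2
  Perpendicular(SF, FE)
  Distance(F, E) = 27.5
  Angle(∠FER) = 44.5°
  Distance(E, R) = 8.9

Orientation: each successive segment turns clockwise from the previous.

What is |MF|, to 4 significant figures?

22.12

MN is perpendicular to NS, so NS runs at -31.90°; with |NS| = 28.6, S = (-6.292, 14.23). ∠NSF = 66.8° gives SF at -145.1° from the x-axis; with |SF| = 21.2, F = (-23.68, 2.100). Then |MF| = |F − M| = 22.12.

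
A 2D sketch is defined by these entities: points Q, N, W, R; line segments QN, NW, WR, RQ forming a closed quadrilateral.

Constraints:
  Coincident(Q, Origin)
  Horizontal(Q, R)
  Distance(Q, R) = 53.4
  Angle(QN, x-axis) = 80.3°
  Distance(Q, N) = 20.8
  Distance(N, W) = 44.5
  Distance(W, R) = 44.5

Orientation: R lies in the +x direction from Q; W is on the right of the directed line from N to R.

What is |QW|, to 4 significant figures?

27.03

Q is at the origin; QR is horizontal with |QR| = 53.4 and R in +x, so R = (53.4, 0). QN runs at 80.3° with |QN| = 20.8, so N = (3.505, 20.50). W is determined by |NW| = 44.5 and |WR| = 44.5 together: it lies at the intersection of circle(N, 44.5) and circle(R, 44.5). With |NR| = 53.94, the foot of the radical line on NR is 26.97 from N and the perpendicular offset is √(44.5² − 26.97²) = 35.39. Taking the right-of-NR solution: W = (15.00, -22.49).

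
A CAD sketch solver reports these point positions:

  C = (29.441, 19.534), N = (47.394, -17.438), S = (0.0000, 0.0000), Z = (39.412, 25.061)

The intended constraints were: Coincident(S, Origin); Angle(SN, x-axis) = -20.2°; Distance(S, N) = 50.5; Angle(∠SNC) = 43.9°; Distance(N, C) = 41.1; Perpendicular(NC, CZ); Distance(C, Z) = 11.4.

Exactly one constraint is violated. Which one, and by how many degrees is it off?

Perpendicular(NC, CZ) — off by 3.10°.

S = (0.00, 0.00) ✓; SN at -20.20° ✓; |SN| = 50.50 ✓; ∠SNC = 43.90° ✓; |NC| = 41.10 ✓; ∠(NC, CZ) = 86.90° ✗; |CZ| = 11.40 ✓.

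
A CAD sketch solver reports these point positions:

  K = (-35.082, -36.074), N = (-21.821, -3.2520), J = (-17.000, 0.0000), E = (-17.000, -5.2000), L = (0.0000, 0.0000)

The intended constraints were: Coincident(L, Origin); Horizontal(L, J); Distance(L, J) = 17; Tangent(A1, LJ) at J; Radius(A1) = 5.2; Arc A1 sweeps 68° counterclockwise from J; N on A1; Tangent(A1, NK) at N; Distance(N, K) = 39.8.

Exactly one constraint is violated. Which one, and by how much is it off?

Distance(N, K) = 39.8 — off by 4.40.

L = (0.00, 0.00) ✓; L.y = 0.00, J.y = 0.00 ✓; |LJ| = 17.00 ✓; ∠(EJ, JL) = 90.00° ✓; |EJ| = 5.200 ✓; bearing(E→N) − bearing(E→J) = 68.00° ✓; |EN| = 5.200 ✓; ∠(EN, NK) = 90.00° ✓; |NK| = 35.40 ✗.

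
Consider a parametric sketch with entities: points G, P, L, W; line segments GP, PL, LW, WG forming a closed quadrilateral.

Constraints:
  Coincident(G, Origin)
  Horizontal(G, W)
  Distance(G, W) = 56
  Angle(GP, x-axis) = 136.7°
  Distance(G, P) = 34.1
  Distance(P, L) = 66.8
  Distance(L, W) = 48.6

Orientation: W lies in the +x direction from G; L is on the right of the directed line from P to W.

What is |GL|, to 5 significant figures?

33.387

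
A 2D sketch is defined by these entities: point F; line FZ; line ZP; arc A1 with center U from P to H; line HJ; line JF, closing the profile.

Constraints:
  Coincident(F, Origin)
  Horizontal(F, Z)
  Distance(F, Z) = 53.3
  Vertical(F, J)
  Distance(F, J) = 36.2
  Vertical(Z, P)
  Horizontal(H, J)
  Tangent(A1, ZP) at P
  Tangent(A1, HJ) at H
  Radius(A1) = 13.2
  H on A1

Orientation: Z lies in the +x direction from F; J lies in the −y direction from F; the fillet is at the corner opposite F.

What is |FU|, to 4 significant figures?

46.23

FJ is vertical with |FJ| = 36.2 and J on the −y side, so J = (0.000, -36.20). The virtual corner opposite F is at (53.30, -36.20). Since A1 is tangent to ZP there, UP ⟂ ZP and since A1 is tangent to HJ there, UH ⟂ HJ, with radius 13.2, so the center U sits 13.2 in from both sides at U = (40.10, -23.00). Then |FU| = |U − F| = 46.23.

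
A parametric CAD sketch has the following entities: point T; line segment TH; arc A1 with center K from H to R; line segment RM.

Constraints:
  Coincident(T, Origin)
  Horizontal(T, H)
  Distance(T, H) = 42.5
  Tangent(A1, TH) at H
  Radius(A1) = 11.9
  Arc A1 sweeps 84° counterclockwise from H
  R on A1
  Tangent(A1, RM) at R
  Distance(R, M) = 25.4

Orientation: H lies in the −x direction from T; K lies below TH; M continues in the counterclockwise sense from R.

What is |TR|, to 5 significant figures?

55.370

Tangency of A1 to TH means the radius KH is perpendicular to TH, so K = H + (0, -11.9) = (-42.500, -11.900). On A1, H sits at bearing 90° from K; an 84° counterclockwise sweep puts R at bearing 174°, so R = K + 11.9·(cos 174°, sin 174°) = (-54.335, -10.656). Then |TR| = |R − T| = 55.370.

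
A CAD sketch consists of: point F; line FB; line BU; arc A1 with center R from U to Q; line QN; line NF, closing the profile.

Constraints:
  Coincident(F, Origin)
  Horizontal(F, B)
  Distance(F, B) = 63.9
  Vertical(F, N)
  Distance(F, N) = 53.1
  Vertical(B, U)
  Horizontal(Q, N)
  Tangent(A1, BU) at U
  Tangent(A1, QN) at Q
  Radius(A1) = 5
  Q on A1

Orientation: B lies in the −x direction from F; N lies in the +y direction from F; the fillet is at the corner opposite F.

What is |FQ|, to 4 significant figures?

79.30

The virtual corner opposite F is at (-63.90, 53.10). The tangent condition forces RU to be normal to BU and since A1 is tangent to QN there, RQ ⟂ QN, with radius 5.0, so the center R sits 5.0 in from both sides at R = (-58.90, 48.10). That places the tangent points at U = (-63.90, 48.10) on BU and Q = (-58.90, 53.10) on QN. Then |FQ| = |Q − F| = 79.30.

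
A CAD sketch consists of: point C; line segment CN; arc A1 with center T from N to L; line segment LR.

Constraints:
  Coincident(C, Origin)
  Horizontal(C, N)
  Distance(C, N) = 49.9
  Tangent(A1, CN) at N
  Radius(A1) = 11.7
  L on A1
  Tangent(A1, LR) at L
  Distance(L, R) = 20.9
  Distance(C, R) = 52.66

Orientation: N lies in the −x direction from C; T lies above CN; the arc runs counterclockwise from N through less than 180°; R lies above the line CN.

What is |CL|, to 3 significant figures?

40.4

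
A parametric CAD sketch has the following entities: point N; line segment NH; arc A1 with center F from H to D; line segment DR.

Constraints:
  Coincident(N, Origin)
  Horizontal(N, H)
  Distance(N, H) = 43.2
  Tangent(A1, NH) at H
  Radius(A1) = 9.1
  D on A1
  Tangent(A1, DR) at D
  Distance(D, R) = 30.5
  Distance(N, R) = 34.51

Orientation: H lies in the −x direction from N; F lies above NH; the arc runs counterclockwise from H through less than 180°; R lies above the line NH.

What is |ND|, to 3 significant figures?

35.9

N is at the origin; N and H share the same y with |NH| = 43.2 and H on the −x side, so H = (-43.2, 0.00). A1 meets NH tangentially, so FH is at right angles to NH, so F = H + (0, 9.1) = (-43.2, 9.10). Since FD ⟂ DR (tangency), |FR| = √(9.1² + 30.5²) = 31.8 regardless of where D sits on A1. So R lies on both circle(N, 34.51) and circle(F, 31.8); the above-NH intersection is R = (-18.5, 29.1). D is the foot of the tangent from R: D = (-35.7, 3.97).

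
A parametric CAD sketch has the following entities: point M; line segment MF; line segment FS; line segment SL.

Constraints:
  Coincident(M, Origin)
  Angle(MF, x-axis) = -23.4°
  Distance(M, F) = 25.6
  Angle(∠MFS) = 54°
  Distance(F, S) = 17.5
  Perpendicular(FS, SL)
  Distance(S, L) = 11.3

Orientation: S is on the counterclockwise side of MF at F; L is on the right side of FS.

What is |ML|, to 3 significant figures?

32.1

M is at the origin; MF runs at -23.4° with length 25.6, so F = 25.6·(cos -23.4°, sin -23.4°) = (23.5, -10.2). ∠MFS = 54.0°, so FS runs at -23.4° + (180° − 54.0°) = 103° from the x-axis; with |FS| = 17.5, S = F + 17.5·(cos 103°, sin 103°) = (19.7, 6.91). FS ⟂ SL; with |SL| = 11.3 on the right of FS, L = S + 11.3·(0.976, 0.218) = (30.7, 9.38). Then |ML| = |L − M| = 32.1.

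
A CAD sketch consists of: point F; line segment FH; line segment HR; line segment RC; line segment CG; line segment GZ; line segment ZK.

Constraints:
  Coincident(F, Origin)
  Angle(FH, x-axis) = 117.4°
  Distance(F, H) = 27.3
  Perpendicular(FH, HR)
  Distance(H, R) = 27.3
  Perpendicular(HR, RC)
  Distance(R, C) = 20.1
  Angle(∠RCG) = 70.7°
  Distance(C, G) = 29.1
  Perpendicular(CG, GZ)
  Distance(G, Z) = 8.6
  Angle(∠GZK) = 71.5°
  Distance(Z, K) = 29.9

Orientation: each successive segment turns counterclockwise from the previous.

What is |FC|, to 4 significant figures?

28.23

F is at the origin; FH runs at 117.4° with length 27.3, so H = (-12.56, 24.24). FH ⟂ HR, so HR runs at -152.6°; with |HR| = 27.3, R = (-36.80, 11.67). The perpendicularity gives RC at right angles to HR, so RC runs at -62.60°; with |RC| = 20.1, C = (-27.55, -6.171). Then |FC| = |C − F| = 28.23.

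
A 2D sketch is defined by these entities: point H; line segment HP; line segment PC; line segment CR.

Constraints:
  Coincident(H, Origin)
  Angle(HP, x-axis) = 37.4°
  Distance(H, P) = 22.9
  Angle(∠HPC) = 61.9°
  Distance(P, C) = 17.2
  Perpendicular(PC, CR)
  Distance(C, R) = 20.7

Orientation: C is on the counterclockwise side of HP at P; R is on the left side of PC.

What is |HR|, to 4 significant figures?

6.433

∠HPC = 61.9°, so PC runs at 37.4° + (180° − 61.9°) = 155.5° from the x-axis; with |PC| = 17.2, C = P + 17.2·(cos 155.5°, sin 155.5°) = (2.541, 21.04). PC is perpendicular to CR; with |CR| = 20.7 on the left of PC, R = C + 20.7·(-0.4147, -0.9100) = (-6.043, 2.205). Then |HR| = |R − H| = 6.433.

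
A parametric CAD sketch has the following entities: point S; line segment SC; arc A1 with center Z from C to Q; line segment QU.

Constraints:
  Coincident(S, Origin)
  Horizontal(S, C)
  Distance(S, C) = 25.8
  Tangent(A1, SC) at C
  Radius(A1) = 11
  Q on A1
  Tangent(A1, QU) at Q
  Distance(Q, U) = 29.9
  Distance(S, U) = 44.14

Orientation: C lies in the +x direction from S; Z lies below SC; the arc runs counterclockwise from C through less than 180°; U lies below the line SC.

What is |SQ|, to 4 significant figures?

18.65

S is at the origin; SC is horizontal with |SC| = 25.8 and C on the +x side, so C = (25.80, 0.000). Tangency of A1 to SC means the radius ZC is perpendicular to SC, so Z = C + (0, -11) = (25.80, -11.00). Since ZQ ⟂ QU (tangency), |ZU| = √(11.0² + 29.9²) = 31.86 regardless of where Q sits on A1. So U lies on both circle(S, 44.14) and circle(Z, 31.86); the below-SC intersection is U = (15.75, -41.23). Q is the foot of the tangent from U: Q = (14.81, -11.35).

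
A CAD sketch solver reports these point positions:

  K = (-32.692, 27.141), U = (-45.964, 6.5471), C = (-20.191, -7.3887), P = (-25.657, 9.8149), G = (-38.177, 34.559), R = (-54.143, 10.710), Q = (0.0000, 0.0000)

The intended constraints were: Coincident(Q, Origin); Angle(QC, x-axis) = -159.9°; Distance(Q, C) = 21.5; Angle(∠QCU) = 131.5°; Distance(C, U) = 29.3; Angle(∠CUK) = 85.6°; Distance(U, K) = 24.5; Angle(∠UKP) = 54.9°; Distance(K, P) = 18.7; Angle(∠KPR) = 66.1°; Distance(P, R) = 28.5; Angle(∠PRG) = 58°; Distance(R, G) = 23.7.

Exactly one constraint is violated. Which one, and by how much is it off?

Distance(R, G) = 23.7 — off by 5.00.

Q = (0.00, 0.00) ✓; QC at -159.9° ✓; |QC| = 21.50 ✓; ∠QCU = 131.5° ✓; |CU| = 29.30 ✓; ∠CUK = 85.60° ✓; |UK| = 24.50 ✓; ∠UKP = 54.90° ✓; |KP| = 18.70 ✓; ∠KPR = 66.10° ✓; |PR| = 28.50 ✓; ∠PRG = 58.00° ✓; |RG| = 28.70 ✗.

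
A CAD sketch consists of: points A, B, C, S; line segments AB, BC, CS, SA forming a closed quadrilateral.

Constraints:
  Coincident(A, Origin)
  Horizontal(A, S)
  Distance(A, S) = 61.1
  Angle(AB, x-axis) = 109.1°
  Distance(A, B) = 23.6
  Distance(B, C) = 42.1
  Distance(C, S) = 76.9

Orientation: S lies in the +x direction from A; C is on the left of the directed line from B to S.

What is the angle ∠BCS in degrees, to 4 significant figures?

67.75°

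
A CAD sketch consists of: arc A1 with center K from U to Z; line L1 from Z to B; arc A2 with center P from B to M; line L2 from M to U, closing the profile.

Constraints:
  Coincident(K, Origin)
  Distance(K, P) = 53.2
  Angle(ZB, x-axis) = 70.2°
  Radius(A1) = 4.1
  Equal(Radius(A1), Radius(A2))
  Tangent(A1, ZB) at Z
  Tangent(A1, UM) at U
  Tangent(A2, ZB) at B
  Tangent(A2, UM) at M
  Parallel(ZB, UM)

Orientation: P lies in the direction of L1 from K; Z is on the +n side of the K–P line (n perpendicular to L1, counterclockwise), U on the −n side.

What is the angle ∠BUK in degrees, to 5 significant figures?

81.238°

Tangency of A1 to both parallel lines with radius 4.1 puts Z and U at K ± 4.1·n: Z = (-3.8576, 1.3888), U = (3.8576, -1.3888). Equal radii place B and M the same way about P: B = P + 4.1·n = (14.163, 51.444), M = P − 4.1·n = (21.878, 48.666). Then cos ∠BUK = UB·UK / (|UB||UK|), giving 81.238°.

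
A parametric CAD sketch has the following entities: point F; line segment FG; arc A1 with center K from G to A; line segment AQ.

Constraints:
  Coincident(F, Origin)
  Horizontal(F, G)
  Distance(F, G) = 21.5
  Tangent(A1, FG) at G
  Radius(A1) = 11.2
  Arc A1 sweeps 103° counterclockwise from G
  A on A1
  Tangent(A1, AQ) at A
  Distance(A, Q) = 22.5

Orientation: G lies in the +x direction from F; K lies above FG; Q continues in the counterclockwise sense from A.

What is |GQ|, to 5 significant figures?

36.120

On A1, G sits at bearing -90° from K; a 103° counterclockwise sweep puts A at bearing 13°, so A = K + 11.2·(cos 13°, sin 13°) = (32.413, 13.719). Tangency of A1 to AQ means the radius KA is perpendicular to AQ, so AQ runs along (−sin 13°, cos 13°); with |AQ| = 22.5, Q = (27.352, 35.643). Then |GQ| = |Q − G| = 36.120.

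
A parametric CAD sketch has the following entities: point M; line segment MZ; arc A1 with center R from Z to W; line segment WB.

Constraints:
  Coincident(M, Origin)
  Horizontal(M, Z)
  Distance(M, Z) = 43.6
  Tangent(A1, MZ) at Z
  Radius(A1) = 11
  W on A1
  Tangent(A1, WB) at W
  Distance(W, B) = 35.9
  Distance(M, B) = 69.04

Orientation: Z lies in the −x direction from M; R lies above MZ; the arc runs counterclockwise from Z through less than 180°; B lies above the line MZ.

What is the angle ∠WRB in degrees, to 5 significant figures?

72.965°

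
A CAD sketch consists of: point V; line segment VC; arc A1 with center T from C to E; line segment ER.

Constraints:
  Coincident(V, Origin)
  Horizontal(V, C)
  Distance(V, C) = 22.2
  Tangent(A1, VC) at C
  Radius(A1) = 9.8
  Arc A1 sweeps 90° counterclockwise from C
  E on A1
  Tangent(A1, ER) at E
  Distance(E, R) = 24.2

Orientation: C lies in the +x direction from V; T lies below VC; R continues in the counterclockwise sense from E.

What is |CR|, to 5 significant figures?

35.384

V is at the origin; V and C share the same y with |VC| = 22.2 and C on the +x side, so C = (22.200, 0.0000). A1 meets VC tangentially, so TC is at right angles to VC, so T = C + (0, -9.8) = (22.200, -9.8000). On A1, C sits at bearing 90° from T; a 90° counterclockwise sweep puts E at bearing 180°, so E = T + 9.8·(cos 180°, sin 180°) = (12.400, -9.8000). A1 meets ER tangentially, so TE is at right angles to ER, so ER runs along (−sin 180°, cos 180°); with |ER| = 24.2, R = (12.400, -34.000). Then |CR| = |R − C| = 35.384.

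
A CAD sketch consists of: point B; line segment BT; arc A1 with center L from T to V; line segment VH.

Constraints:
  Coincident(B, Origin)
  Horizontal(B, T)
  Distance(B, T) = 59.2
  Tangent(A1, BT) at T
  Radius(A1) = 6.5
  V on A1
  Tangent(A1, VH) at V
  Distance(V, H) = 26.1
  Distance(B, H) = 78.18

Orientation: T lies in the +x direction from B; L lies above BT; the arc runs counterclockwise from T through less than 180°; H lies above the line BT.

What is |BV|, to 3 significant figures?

65.7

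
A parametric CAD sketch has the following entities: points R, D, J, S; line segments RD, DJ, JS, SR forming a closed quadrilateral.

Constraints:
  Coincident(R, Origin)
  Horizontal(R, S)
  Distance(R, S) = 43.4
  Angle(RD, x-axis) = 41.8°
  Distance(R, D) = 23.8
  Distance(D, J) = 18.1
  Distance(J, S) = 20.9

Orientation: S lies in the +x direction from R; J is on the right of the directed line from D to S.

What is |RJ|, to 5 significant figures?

22.616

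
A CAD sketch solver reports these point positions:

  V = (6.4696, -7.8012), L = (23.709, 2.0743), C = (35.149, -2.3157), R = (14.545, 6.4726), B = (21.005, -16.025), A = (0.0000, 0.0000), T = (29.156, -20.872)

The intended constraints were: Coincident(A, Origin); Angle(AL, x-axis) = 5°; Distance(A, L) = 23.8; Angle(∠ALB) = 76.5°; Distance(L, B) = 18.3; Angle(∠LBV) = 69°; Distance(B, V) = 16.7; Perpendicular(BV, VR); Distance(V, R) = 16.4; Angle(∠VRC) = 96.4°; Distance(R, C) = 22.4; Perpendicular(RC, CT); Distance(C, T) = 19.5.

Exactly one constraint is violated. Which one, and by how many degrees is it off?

Perpendicular(RC, CT) — off by 5.20°.

A = (0.00, 0.00) ✓; AL at 5.000° ✓; |AL| = 23.80 ✓; ∠ALB = 76.50° ✓; |LB| = 18.30 ✓; ∠LBV = 69.00° ✓; |BV| = 16.70 ✓; ∠(BV, VR) = 90.00° ✓; |VR| = 16.40 ✓; ∠VRC = 96.40° ✓; |RC| = 22.40 ✓; ∠(RC, CT) = 84.80° ✗; |CT| = 19.50 ✓.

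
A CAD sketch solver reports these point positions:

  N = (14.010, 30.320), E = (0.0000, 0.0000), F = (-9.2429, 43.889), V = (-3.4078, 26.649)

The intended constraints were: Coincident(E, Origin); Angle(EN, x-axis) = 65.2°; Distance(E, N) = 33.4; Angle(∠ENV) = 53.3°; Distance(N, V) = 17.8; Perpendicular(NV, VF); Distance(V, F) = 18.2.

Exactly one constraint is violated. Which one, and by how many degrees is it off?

Perpendicular(NV, VF) — off by 6.80°.

E = (0.00, 0.00) ✓; EN at 65.20° ✓; |EN| = 33.40 ✓; ∠ENV = 53.30° ✓; |NV| = 17.80 ✓; ∠(NV, VF) = 83.20° ✗; |VF| = 18.20 ✓.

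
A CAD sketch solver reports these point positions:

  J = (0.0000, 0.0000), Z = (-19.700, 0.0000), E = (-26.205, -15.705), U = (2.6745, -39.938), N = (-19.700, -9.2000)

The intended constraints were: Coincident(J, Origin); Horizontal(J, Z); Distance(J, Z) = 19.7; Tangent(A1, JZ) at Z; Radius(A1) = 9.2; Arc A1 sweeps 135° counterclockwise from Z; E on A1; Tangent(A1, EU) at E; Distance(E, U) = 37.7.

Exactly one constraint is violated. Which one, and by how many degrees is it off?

Tangent(A1, EU) at E — off by 5.00°.

J = (0.00, 0.00) ✓; J.y = 0.00, Z.y = 0.00 ✓; |JZ| = 19.70 ✓; ∠(NZ, ZJ) = 90.00° ✓; |NZ| = 9.200 ✓; bearing(N→E) − bearing(N→Z) = 135.0° ✓; |NE| = 9.199 ✓; ∠(NE, EU) = 85.00° ✗; |EU| = 37.70 ✓.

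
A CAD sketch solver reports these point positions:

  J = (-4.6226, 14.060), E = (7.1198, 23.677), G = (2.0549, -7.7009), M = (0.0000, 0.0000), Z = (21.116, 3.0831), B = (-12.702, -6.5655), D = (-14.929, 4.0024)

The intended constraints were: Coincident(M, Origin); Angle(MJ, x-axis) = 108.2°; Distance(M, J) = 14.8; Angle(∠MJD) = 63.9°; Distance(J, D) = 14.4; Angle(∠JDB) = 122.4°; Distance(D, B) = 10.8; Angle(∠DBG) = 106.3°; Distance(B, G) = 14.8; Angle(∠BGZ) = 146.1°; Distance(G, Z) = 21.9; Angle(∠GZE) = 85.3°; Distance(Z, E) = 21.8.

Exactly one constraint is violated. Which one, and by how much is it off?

Distance(Z, E) = 21.8 — off by 3.10.

M = (0.00, 0.00) ✓; MJ at 108.2° ✓; |MJ| = 14.80 ✓; ∠MJD = 63.90° ✓; |JD| = 14.40 ✓; ∠JDB = 122.4° ✓; |DB| = 10.80 ✓; ∠DBG = 106.3° ✓; |BG| = 14.80 ✓; ∠BGZ = 146.1° ✓; |GZ| = 21.90 ✓; ∠GZE = 85.30° ✓; |ZE| = 24.90 ✗.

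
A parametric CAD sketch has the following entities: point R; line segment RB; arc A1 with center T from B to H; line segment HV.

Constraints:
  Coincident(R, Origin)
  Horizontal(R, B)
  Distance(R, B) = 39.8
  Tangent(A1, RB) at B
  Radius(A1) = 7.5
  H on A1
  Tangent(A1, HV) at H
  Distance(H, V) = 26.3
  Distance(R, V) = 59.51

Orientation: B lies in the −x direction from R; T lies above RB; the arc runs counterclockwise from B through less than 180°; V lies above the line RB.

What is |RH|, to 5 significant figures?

35.839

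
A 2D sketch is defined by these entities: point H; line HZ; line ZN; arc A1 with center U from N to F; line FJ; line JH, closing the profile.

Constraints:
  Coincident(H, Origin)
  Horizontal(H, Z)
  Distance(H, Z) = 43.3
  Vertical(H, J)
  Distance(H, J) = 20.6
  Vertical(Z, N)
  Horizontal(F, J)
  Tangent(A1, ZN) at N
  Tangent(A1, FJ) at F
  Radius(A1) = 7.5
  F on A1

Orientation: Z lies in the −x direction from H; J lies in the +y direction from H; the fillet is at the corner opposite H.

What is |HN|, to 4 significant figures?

45.24

H is at the origin; H and Z share the same y with |HZ| = 43.3 and Z on the −x side, so Z = (-43.30, 0.000). H and J share the same x with |HJ| = 20.6 and J on the +y side, so J = (0.000, 20.60). The virtual corner opposite H is at (-43.30, 20.60). Since A1 is tangent to ZN there, UN ⟂ ZN and the tangent condition forces UF to be normal to FJ, with radius 7.5, so the center U sits 7.5 in from both sides at U = (-35.80, 13.10). That places the tangent points at N = (-43.30, 13.10) on ZN and F = (-35.80, 20.60) on FJ. Then |HN| = |N − H| = 45.24.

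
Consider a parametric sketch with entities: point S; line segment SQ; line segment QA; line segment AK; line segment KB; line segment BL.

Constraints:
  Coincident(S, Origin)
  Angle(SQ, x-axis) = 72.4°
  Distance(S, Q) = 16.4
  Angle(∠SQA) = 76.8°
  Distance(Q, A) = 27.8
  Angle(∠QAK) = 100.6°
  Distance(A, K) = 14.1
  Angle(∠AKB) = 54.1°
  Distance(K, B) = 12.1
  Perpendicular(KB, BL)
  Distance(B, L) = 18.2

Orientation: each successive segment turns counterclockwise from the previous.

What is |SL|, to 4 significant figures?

33.39

S is at the origin; SQ runs at 72.4° with length 16.4, so Q = (4.959, 15.63). ∠SQA = 76.8° gives QA at 175.6° from the x-axis; with |QA| = 27.8, A = (-22.76, 17.77). ∠QAK = 100.6° gives AK at -105.0° from the x-axis; with |AK| = 14.1, K = (-26.41, 4.146). ∠AKB = 54.1° gives KB at 20.90° from the x-axis; with |KB| = 12.1, B = (-15.10, 8.462). KB ⟂ BL, so BL runs at 110.9°; with |BL| = 18.2, L = (-21.60, 25.46). Then |SL| = |L − S| = 33.39.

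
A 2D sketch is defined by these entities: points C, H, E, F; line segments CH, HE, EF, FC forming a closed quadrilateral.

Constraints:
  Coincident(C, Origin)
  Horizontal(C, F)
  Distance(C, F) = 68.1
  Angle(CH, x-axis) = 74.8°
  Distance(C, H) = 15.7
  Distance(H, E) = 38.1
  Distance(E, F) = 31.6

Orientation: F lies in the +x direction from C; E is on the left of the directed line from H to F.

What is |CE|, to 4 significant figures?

45.79

C is at the origin; C and F share the same y with |CF| = 68.1 and F in +x, so F = (68.1, 0). CH runs at 74.8° with |CH| = 15.7, so H = (4.116, 15.15). E is determined by |HE| = 38.1 and |EF| = 31.6 together: it lies at the intersection of circle(H, 38.1) and circle(F, 31.6). With |HF| = 65.75, the foot of the radical line on HF is 36.32 from H and the perpendicular offset is √(38.1² − 36.32²) = 11.50. Taking the left-of-HF solution: E = (42.11, 17.98).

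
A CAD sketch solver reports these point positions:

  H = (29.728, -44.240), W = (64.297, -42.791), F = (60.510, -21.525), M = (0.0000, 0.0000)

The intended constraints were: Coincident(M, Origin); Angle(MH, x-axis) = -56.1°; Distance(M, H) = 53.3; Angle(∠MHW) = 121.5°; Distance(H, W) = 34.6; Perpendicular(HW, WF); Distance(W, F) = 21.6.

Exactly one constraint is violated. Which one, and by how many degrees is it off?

Perpendicular(HW, WF) — off by 7.70°.

M = (0.00, 0.00) ✓; MH at -56.10° ✓; |MH| = 53.30 ✓; ∠MHW = 121.5° ✓; |HW| = 34.60 ✓; ∠(HW, WF) = 97.70° ✗; |WF| = 21.60 ✓.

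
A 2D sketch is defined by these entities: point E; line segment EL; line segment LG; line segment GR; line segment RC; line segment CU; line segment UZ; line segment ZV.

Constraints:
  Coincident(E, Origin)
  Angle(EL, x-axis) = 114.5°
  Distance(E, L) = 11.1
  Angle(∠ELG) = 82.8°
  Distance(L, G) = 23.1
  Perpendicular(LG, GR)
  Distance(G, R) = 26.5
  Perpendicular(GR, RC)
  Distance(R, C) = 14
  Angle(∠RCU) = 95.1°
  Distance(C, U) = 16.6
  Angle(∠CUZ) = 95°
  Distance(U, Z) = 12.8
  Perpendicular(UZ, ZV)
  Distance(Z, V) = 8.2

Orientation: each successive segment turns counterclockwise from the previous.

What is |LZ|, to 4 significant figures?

21.65

∠RCU = 95.1° gives CU at 116.6° from the x-axis; with |CU| = 16.6, U = (-5.853, -2.385). ∠CUZ = 95.0° gives UZ at -158.4° from the x-axis; with |UZ| = 12.8, Z = (-17.75, -7.097). Then |LZ| = |Z − L| = 21.65.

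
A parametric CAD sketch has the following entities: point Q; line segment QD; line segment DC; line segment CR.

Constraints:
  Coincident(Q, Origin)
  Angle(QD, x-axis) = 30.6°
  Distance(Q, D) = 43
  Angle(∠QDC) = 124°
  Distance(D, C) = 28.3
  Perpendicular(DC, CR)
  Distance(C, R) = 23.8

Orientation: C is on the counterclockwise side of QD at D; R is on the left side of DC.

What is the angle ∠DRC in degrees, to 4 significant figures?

49.94°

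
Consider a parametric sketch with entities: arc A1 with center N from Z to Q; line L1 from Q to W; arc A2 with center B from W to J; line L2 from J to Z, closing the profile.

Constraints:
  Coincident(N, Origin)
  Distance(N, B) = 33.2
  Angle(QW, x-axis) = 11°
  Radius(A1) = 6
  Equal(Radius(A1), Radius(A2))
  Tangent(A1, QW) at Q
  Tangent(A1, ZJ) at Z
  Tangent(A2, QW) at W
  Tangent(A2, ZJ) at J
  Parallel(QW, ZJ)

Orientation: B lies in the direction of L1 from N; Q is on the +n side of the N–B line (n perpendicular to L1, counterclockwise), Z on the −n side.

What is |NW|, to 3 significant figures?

33.7

The slot axis is L1's direction at 11.0°, so u = (cos 11.0°, sin 11.0°) = (0.982, 0.191) and n = (−sin 11.0°, cos 11.0°) = (-0.191, 0.982). N is at the origin and B lies 33.2 along u from N, so B = 33.2·u = (32.6, 6.33). Tangency of A1 to both parallel lines with radius 6.0 puts Q and Z at N ± 6.0·n: Q = (-1.14, 5.89), Z = (1.14, -5.89). Equal radii place W and J the same way about B: W = B + 6.0·n = (31.4, 12.2), J = B − 6.0·n = (33.7, 0.445). Then |NW| = |W − N| = 33.7.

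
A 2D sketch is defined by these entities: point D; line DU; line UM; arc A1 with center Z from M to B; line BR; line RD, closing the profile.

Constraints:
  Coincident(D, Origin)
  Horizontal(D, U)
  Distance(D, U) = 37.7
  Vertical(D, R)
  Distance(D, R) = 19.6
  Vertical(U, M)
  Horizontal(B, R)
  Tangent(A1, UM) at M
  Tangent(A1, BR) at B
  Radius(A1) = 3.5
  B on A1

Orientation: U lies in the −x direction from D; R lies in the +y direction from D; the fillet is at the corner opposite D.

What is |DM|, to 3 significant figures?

41.0

D is at the origin; DU is horizontal with |DU| = 37.7 and U on the −x side, so U = (-37.7, 0.00). D and R share the same x with |DR| = 19.6 and R on the +y side, so R = (0.00, 19.6). The virtual corner opposite D is at (-37.7, 19.6). Since A1 is tangent to UM there, ZM ⟂ UM and the tangent condition forces ZB to be normal to BR, with radius 3.5, so the center Z sits 3.5 in from both sides at Z = (-34.2, 16.1). That places the tangent points at M = (-37.7, 16.1) on UM and B = (-34.2, 19.6) on BR. Then |DM| = |M − D| = 41.0.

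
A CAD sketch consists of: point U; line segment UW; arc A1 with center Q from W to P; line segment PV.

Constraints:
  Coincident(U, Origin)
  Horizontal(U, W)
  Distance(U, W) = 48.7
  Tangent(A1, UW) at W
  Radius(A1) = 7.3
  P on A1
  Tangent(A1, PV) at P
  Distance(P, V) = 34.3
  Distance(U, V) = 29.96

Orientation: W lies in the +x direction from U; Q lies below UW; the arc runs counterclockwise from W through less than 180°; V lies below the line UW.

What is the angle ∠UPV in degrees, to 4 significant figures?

42.80°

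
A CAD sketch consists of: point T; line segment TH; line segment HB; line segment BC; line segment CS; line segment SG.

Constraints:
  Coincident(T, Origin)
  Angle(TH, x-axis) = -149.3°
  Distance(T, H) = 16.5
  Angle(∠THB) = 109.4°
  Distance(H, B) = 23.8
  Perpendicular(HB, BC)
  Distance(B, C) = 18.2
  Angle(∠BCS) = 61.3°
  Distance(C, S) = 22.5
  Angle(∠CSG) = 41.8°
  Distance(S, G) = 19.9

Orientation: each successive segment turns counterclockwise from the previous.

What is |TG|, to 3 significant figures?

31.6

T is at the origin; TH runs at -149.3° with length 16.5, so H = (-14.2, -8.42). ∠THB = 109.4° gives HB at -78.7° from the x-axis; with |HB| = 23.8, B = (-9.52, -31.8). The perpendicularity gives BC at right angles to HB, so BC runs at 11.3°; with |BC| = 18.2, C = (8.32, -28.2). ∠BCS = 61.3° gives CS at 130° from the x-axis; with |CS| = 22.5, S = (-6.14, -11.0). ∠CSG = 41.8° gives SG at -91.8° from the x-axis; with |SG| = 19.9, G = (-6.76, -30.9). Then |TG| = |G − T| = 31.6.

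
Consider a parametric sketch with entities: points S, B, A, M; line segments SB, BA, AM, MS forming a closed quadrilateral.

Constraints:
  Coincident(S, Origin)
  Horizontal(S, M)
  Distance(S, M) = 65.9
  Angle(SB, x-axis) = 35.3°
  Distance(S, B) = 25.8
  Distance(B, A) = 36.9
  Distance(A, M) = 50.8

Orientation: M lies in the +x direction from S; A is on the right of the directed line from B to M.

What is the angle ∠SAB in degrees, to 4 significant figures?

43.93°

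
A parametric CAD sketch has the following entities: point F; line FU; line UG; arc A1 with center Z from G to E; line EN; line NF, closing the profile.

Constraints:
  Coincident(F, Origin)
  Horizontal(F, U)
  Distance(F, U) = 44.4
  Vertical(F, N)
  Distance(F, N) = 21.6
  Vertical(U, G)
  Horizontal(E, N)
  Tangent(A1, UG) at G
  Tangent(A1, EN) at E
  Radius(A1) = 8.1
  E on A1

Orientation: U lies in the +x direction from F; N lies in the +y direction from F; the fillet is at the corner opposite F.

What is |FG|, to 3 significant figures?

46.4

The virtual corner opposite F is at (44.4, 21.6). A1 meets UG tangentially, so ZG is at right angles to UG and the tangent condition forces ZE to be normal to EN, with radius 8.1, so the center Z sits 8.1 in from both sides at Z = (36.3, 13.5). That places the tangent points at G = (44.4, 13.5) on UG and E = (36.3, 21.6) on EN. Then |FG| = |G − F| = 46.4.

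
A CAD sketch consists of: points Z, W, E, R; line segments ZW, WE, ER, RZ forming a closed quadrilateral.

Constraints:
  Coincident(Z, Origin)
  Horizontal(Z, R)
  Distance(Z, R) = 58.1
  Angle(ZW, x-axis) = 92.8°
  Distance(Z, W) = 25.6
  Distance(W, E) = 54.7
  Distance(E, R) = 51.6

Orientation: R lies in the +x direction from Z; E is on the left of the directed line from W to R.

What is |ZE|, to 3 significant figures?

69.3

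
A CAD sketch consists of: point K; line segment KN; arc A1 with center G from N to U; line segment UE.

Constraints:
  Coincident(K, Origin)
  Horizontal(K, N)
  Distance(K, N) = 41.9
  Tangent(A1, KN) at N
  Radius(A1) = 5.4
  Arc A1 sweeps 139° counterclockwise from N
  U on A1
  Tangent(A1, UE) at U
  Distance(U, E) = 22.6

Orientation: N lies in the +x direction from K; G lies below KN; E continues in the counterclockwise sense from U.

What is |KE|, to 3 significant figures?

60.5

K is at the origin; K and N share the same y with |KN| = 41.9 and N on the +x side, so N = (41.9, 0.00). A1 meets KN tangentially, so GN is at right angles to KN, so G = N + (0, -5.4) = (41.9, -5.40). On A1, N sits at bearing 90° from G; a 139° counterclockwise sweep puts U at bearing 229°, so U = G + 5.4·(cos 229°, sin 229°) = (38.4, -9.48). Tangency of A1 to UE means the radius GU is perpendicular to UE, so UE runs along (−sin 229°, cos 229°); with |UE| = 22.6, E = (55.4, -24.3). Then |KE| = |E − K| = 60.5.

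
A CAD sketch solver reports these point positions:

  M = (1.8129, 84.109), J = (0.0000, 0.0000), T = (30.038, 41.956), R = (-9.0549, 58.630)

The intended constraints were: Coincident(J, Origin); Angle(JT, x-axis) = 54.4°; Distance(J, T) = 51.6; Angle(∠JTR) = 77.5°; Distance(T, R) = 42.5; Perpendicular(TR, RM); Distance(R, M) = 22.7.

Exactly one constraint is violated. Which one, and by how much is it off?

Distance(R, M) = 22.7 — off by 5.00.

J = (0.00, 0.00) ✓; JT at 54.40° ✓; |JT| = 51.60 ✓; ∠JTR = 77.50° ✓; |TR| = 42.50 ✓; ∠(TR, RM) = 90.00° ✓; |RM| = 27.70 ✗.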